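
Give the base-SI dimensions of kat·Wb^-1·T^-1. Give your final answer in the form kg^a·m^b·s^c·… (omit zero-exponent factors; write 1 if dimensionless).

kg⁻²·m⁻²·s³·A²·mol

kat = mol/s = s⁻¹·mol (catalytic activity).
Wb = V·s (flux: a volt is a weber per second),
    = kg·m²·s⁻²·A⁻¹.
So Wb⁻¹ = kg⁻¹·m⁻²·s²·A.
T = Wb/m² (flux density = flux per area),
    = kg·s⁻²·A⁻¹.
So T⁻¹ = kg⁻¹·s²·A.
Combining: kat·Wb⁻¹·T⁻¹ = (s⁻¹·mol) · (kg⁻¹·m⁻²·s²·A) · (kg⁻¹·s²·A) = kg⁻²·m⁻²·s³·A²·mol.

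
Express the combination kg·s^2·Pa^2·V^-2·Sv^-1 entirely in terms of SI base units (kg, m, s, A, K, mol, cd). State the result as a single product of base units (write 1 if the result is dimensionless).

Pa = N/m² (pressure = force per area),
    = kg·m⁻¹·s⁻².
So Pa² = kg²·m⁻²·s⁻⁴.
V = W/A (potential = power per current),
    = kg·m²·s⁻³·A⁻¹.
So V⁻² = kg⁻²·m⁻⁴·s⁶·A².
Sv = J/kg (equivalent dose = energy per mass),
    = m²·s⁻².
So Sv⁻¹ = m⁻²·s².
Combining: kg·s²·Pa²·V⁻²·Sv⁻¹ = kg · s² · (kg²·m⁻²·s⁻⁴) · (kg⁻²·m⁻⁴·s⁶·A²) · (m⁻²·s²) = kg·m⁻⁸·s⁶·A².

kg·m⁻⁸·s⁶·A²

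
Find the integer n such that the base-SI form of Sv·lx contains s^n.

-2

Sv = m²·s⁻².
lx = m⁻²·cd.
Combining: Sv·lx = (m²·s⁻²) · (m⁻²·cd) = s⁻²·cd.
The exponent of s is -2.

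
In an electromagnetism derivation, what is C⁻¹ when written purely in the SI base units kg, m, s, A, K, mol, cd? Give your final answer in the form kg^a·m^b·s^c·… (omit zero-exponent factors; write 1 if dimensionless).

s⁻¹·A⁻¹

C = A·s = s·A (charge = current × time).
So C⁻¹ = s⁻¹·A⁻¹.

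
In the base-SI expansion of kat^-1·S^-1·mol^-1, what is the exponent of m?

2

kat = mol/s = s⁻¹·mol (catalytic activity).
So kat⁻¹ = s·mol⁻¹.
S = 1/Ω (conductance is reciprocal resistance),
    = kg⁻¹·m⁻²·s³·A².
So S⁻¹ = kg·m²·s⁻³·A⁻².
Combining: kat⁻¹·S⁻¹·mol⁻¹ = (s·mol⁻¹) · (kg·m²·s⁻³·A⁻²) · mol⁻¹ = kg·m²·s⁻²·A⁻²·mol⁻².
The exponent of m is 2.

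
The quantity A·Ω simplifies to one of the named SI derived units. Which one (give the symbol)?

V

Ω = V/A (resistance = voltage per current),
    = kg·m²·s⁻³·A⁻².
Combining: A·Ω = A · (kg·m²·s⁻³·A⁻²) = kg·m²·s⁻³·A⁻¹.
kg·m²·s⁻³·A⁻¹ is the base-SI form of the volt.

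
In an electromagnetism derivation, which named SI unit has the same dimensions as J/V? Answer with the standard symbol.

C

J = N·m (work = force × distance),
    = kg·m²·s⁻².
V = W/A (potential = power per current),
    = kg·m²·s⁻³·A⁻¹.
So V⁻¹ = kg⁻¹·m⁻²·s³·A.
Combining: J·V⁻¹ = (kg·m²·s⁻²) · (kg⁻¹·m⁻²·s³·A) = s·A.
s·A is the base-SI form of the coulomb.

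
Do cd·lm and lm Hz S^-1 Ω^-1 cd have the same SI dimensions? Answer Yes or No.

No

Left side:
  lm = cd·sr = cd (luminous flux; sr is dimensionless).
  Combining: cd·lm = cd · cd = cd².
Right side:
  lm = cd.
  Hz = s⁻¹.
  S = kg⁻¹·m⁻²·s³·A².
  So S⁻¹ = kg·m²·s⁻³·A⁻².
  Ω = kg·m²·s⁻³·A⁻².
  So Ω⁻¹ = kg⁻¹·m⁻²·s³·A².
  Combining: lm·Hz·S⁻¹·Ω⁻¹·cd = cd · s⁻¹ · (kg·m²·s⁻³·A⁻²) · (kg⁻¹·m⁻²·s³·A²) · cd = s⁻¹·cd².
Left is cd²; right is s⁻¹·cd² — different.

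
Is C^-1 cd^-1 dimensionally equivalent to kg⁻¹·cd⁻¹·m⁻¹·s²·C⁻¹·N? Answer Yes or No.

Left side:
  C = A·s = s·A (charge = current × time).
  So C⁻¹ = s⁻¹·A⁻¹.
  Combining: C⁻¹·cd⁻¹ = (s⁻¹·A⁻¹) · cd⁻¹ = s⁻¹·A⁻¹·cd⁻¹.
Right side:
  C = A·s = s·A (charge = current × time).
  So C⁻¹ = s⁻¹·A⁻¹.
  N = kg·m/s² = kg·m·s⁻² (force = mass × acceleration).
  Combining: kg⁻¹·cd⁻¹·m⁻¹·s²·C⁻¹·N = kg⁻¹ · cd⁻¹ · m⁻¹ · s² · (s⁻¹·A⁻¹) · (kg·m·s⁻²) = s⁻¹·A⁻¹·cd⁻¹.
Both reduce to s⁻¹·A⁻¹·cd⁻¹.

Yes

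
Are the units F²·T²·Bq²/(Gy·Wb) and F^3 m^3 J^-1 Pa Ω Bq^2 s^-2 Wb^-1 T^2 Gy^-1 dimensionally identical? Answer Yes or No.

No

Left side:
  F = kg⁻¹·m⁻²·s⁴·A².
  So F² = kg⁻²·m⁻⁴·s⁸·A⁴.
  T = kg·s⁻²·A⁻¹.
  So T² = kg²·s⁻⁴·A⁻².
  Gy = m²·s⁻².
  So Gy⁻¹ = m⁻²·s².
  Wb = kg·m²·s⁻²·A⁻¹.
  So Wb⁻¹ = kg⁻¹·m⁻²·s²·A.
  Bq = s⁻¹.
  So Bq² = s⁻².
  Combining: F²·T²·Gy⁻¹·Wb⁻¹·Bq² = (kg⁻²·m⁻⁴·s⁸·A⁴) · (kg²·s⁻⁴·A⁻²) · (m⁻²·s²) · (kg⁻¹·m⁻²·s²·A) · s⁻² = kg⁻¹·m⁻⁸·s⁶·A³.
Right side:
  F = C/V (capacitance = charge per voltage),
      = A·s/(kg·m²·s⁻³·A⁻¹) (substituting C and V),
      = kg⁻¹·m⁻²·s⁴·A².
  So F³ = kg⁻³·m⁻⁶·s¹²·A⁶.
  J = N·m (work = force × distance),
      = kg·m²·s⁻².
  So J⁻¹ = kg⁻¹·m⁻²·s².
  Pa = N/m² (pressure = force per area),
      = kg·m⁻¹·s⁻².
  Ω = V/A (resistance = voltage per current),
      = kg·m²·s⁻³·A⁻².
  Bq = 1/s = s⁻¹ (activity is decays per second).
  So Bq² = s⁻².
  Wb = V·s (flux: a volt is a weber per second),
      = kg·m²·s⁻²·A⁻¹.
  So Wb⁻¹ = kg⁻¹·m⁻²·s²·A.
  T = Wb/m² (flux density = flux per area),
      = kg·s⁻²·A⁻¹.
  So T² = kg²·s⁻⁴·A⁻².
  Gy = J/kg (absorbed dose = energy per mass),
      = m²·s⁻².
  So Gy⁻¹ = m⁻²·s².
  Combining: F³·m³·J⁻¹·Pa·Ω·Bq²·s⁻²·Wb⁻¹·T²·Gy⁻¹ = (kg⁻³·m⁻⁶·s¹²·A⁶) · m³ · (kg⁻¹·m⁻²·s²) · (kg·m⁻¹·s⁻²) · (kg·m²·s⁻³·A⁻²) · s⁻² · s⁻² · (kg⁻¹·m⁻²·s²·A) · (kg²·s⁻⁴·A⁻²) · (m⁻²·s²) = kg⁻¹·m⁻⁸·s⁵·A³.
Left is kg⁻¹·m⁻⁸·s⁶·A³; right is kg⁻¹·m⁻⁸·s⁵·A³ — different.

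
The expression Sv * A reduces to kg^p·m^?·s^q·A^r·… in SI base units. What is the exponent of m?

2

Sv = J/kg (equivalent dose = energy per mass),
    = m²·s⁻².
Combining: Sv·A = (m²·s⁻²) · A = m²·s⁻²·A.
The exponent of m is 2.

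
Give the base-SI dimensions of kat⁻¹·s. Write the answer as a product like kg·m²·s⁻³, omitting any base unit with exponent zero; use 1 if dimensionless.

kat = mol/s = s⁻¹·mol (catalytic activity).
So kat⁻¹ = s·mol⁻¹.
Combining: kat⁻¹·s = (s·mol⁻¹) · s = s²·mol⁻¹.

s²·mol⁻¹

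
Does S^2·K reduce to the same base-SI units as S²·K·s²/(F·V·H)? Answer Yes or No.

No

Left side:
  S = kg⁻¹·m⁻²·s³·A².
  So S² = kg⁻²·m⁻⁴·s⁶·A⁴.
  Combining: S²·K = (kg⁻²·m⁻⁴·s⁶·A⁴) · K = kg⁻²·m⁻⁴·s⁶·A⁴·K.
Right side:
  F = C/V (capacitance = charge per voltage),
      = A·s/(kg·m²·s⁻³·A⁻¹) (substituting C and V),
      = kg⁻¹·m⁻²·s⁴·A².
  So F⁻¹ = kg·m²·s⁻⁴·A⁻².
  S = 1/Ω (conductance is reciprocal resistance),
      = kg⁻¹·m⁻²·s³·A².
  So S² = kg⁻²·m⁻⁴·s⁶·A⁴.
  V = W/A (potential = power per current),
      = kg·m²·s⁻³·A⁻¹.
  So V⁻¹ = kg⁻¹·m⁻²·s³·A.
  H = Wb/A (inductance = flux per current),
      = kg·m²·s⁻²·A⁻².
  So H⁻¹ = kg⁻¹·m⁻²·s²·A².
  Combining: F⁻¹·S²·V⁻¹·H⁻¹·K·s² = (kg·m²·s⁻⁴·A⁻²) · (kg⁻²·m⁻⁴·s⁶·A⁴) · (kg⁻¹·m⁻²·s³·A) · (kg⁻¹·m⁻²·s²·A²) · K · s² = kg⁻³·m⁻⁶·s⁹·A⁵·K.
Left is kg⁻²·m⁻⁴·s⁶·A⁴·K; right is kg⁻³·m⁻⁶·s⁹·A⁵·K — different.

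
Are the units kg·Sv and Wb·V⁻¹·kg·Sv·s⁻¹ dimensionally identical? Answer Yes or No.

Yes

Left side:
  Sv = J/kg (equivalent dose = energy per mass),
      = m²·s⁻².
  Combining: kg·Sv = kg · (m²·s⁻²) = kg·m²·s⁻².
Right side:
  Wb = V·s (flux: a volt is a weber per second),
      = kg·m²·s⁻²·A⁻¹.
  V = W/A (potential = power per current),
      = kg·m²·s⁻³·A⁻¹.
  So V⁻¹ = kg⁻¹·m⁻²·s³·A.
  Sv = J/kg (equivalent dose = energy per mass),
      = m²·s⁻².
  Combining: Wb·V⁻¹·kg·Sv·s⁻¹ = (kg·m²·s⁻²·A⁻¹) · (kg⁻¹·m⁻²·s³·A) · kg · (m²·s⁻²) · s⁻¹ = kg·m²·s⁻².
Both reduce to kg·m²·s⁻².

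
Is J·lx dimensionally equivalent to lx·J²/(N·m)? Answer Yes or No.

Yes

Left side:
  J = kg·m²·s⁻².
  lx = m⁻²·cd.
  Combining: J·lx = (kg·m²·s⁻²) · (m⁻²·cd) = kg·s⁻²·cd.
Right side:
  N = kg·m/s² = kg·m·s⁻² (force = mass × acceleration).
  So N⁻¹ = kg⁻¹·m⁻¹·s².
  lx = lm/m² (illuminance = luminous flux per area),
      = m⁻²·cd.
  J = N·m (work = force × distance),
      = kg·m²·s⁻².
  So J² = kg²·m⁴·s⁻⁴.
  Combining: N⁻¹·m⁻¹·lx·J² = (kg⁻¹·m⁻¹·s²) · m⁻¹ · (m⁻²·cd) · (kg²·m⁴·s⁻⁴) = kg·s⁻²·cd.
Both reduce to kg·s⁻²·cd.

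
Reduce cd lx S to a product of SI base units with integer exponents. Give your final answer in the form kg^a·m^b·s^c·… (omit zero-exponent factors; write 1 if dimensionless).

lx = lm/m² (illuminance = luminous flux per area),
    = m⁻²·cd.
S = 1/Ω (conductance is reciprocal resistance),
    = kg⁻¹·m⁻²·s³·A².
Combining: cd·lx·S = cd · (m⁻²·cd) · (kg⁻¹·m⁻²·s³·A²) = kg⁻¹·m⁻⁴·s³·A²·cd².

kg⁻¹·m⁻⁴·s³·A²·cd²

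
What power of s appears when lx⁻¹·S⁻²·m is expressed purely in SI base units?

-6

lx = lm/m² (illuminance = luminous flux per area),
    = m⁻²·cd.
So lx⁻¹ = m²·cd⁻¹.
S = 1/Ω (conductance is reciprocal resistance),
    = kg⁻¹·m⁻²·s³·A².
So S⁻² = kg²·m⁴·s⁻⁶·A⁻⁴.
Combining: lx⁻¹·S⁻²·m = (m²·cd⁻¹) · (kg²·m⁴·s⁻⁶·A⁻⁴) · m = kg²·m⁷·s⁻⁶·A⁻⁴·cd⁻¹.
The exponent of s is -6.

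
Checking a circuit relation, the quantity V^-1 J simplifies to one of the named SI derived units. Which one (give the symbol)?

C

V = kg·m²·s⁻³·A⁻¹.
So V⁻¹ = kg⁻¹·m⁻²·s³·A.
J = kg·m²·s⁻².
Combining: V⁻¹·J = (kg⁻¹·m⁻²·s³·A) · (kg·m²·s⁻²) = s·A.
s·A is the base-SI form of the coulomb.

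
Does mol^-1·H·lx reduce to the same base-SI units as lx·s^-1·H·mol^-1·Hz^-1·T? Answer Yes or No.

No

Left side:
  H = kg·m²·s⁻²·A⁻².
  lx = m⁻²·cd.
  Combining: mol⁻¹·H·lx = mol⁻¹ · (kg·m²·s⁻²·A⁻²) · (m⁻²·cd) = kg·s⁻²·A⁻²·mol⁻¹·cd.
Right side:
  lx = lm/m² (illuminance = luminous flux per area),
      = m⁻²·cd.
  H = Wb/A (inductance = flux per current),
      = kg·m²·s⁻²·A⁻².
  Hz = 1/s = s⁻¹ (frequency is cycles per second).
  So Hz⁻¹ = s.
  T = Wb/m² (flux density = flux per area),
      = kg·s⁻²·A⁻¹.
  Combining: lx·s⁻¹·H·mol⁻¹·Hz⁻¹·T = (m⁻²·cd) · s⁻¹ · (kg·m²·s⁻²·A⁻²) · mol⁻¹ · s · (kg·s⁻²·A⁻¹) = kg²·s⁻⁴·A⁻³·mol⁻¹·cd.
Left is kg·s⁻²·A⁻²·mol⁻¹·cd; right is kg²·s⁻⁴·A⁻³·mol⁻¹·cd — different.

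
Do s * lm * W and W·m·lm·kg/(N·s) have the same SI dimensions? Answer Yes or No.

Yes

Left side:
  lm = cd·sr = cd (luminous flux; sr is dimensionless).
  W = J/s (power = energy per time),
      = kg·m²·s⁻³.
  Combining: s·lm·W = s · cd · (kg·m²·s⁻³) = kg·m²·s⁻²·cd.
Right side:
  W = J/s (power = energy per time),
      = kg·m²·s⁻³.
  N = kg·m/s² = kg·m·s⁻² (force = mass × acceleration).
  So N⁻¹ = kg⁻¹·m⁻¹·s².
  lm = cd·sr = cd (luminous flux; sr is dimensionless).
  Combining: W·N⁻¹·s⁻¹·m·lm·kg = (kg·m²·s⁻³) · (kg⁻¹·m⁻¹·s²) · s⁻¹ · m · cd · kg = kg·m²·s⁻²·cd.
Both reduce to kg·m²·s⁻²·cd.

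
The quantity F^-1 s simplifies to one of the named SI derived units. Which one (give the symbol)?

F = C/V (capacitance = charge per voltage),
    = A·s/(kg·m²·s⁻³·A⁻¹) (substituting C and V),
    = kg⁻¹·m⁻²·s⁴·A².
So F⁻¹ = kg·m²·s⁻⁴·A⁻².
Combining: F⁻¹·s = (kg·m²·s⁻⁴·A⁻²) · s = kg·m²·s⁻³·A⁻².
kg·m²·s⁻³·A⁻² is the base-SI form of the ohm.

Ω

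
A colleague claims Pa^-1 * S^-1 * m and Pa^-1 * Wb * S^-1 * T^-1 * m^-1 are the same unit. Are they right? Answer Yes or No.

Left side:
  Pa = N/m² (pressure = force per area),
      = kg·m⁻¹·s⁻².
  So Pa⁻¹ = kg⁻¹·m·s².
  S = 1/Ω (conductance is reciprocal resistance),
      = kg⁻¹·m⁻²·s³·A².
  So S⁻¹ = kg·m²·s⁻³·A⁻².
  Combining: Pa⁻¹·S⁻¹·m = (kg⁻¹·m·s²) · (kg·m²·s⁻³·A⁻²) · m = m⁴·s⁻¹·A⁻².
Right side:
  Pa = N/m² (pressure = force per area),
      = kg·m⁻¹·s⁻².
  So Pa⁻¹ = kg⁻¹·m·s².
  Wb = V·s (flux: a volt is a weber per second),
      = kg·m²·s⁻²·A⁻¹.
  S = 1/Ω (conductance is reciprocal resistance),
      = kg⁻¹·m⁻²·s³·A².
  So S⁻¹ = kg·m²·s⁻³·A⁻².
  T = Wb/m² (flux density = flux per area),
      = kg·s⁻²·A⁻¹.
  So T⁻¹ = kg⁻¹·s²·A.
  Combining: Pa⁻¹·Wb·S⁻¹·T⁻¹·m⁻¹ = (kg⁻¹·m·s²) · (kg·m²·s⁻²·A⁻¹) · (kg·m²·s⁻³·A⁻²) · (kg⁻¹·s²·A) · m⁻¹ = m⁴·s⁻¹·A⁻².
Both reduce to m⁴·s⁻¹·A⁻².

Yes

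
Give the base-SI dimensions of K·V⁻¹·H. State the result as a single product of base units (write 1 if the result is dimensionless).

V = kg·m²·s⁻³·A⁻¹.
So V⁻¹ = kg⁻¹·m⁻²·s³·A.
H = kg·m²·s⁻²·A⁻².
Combining: K·V⁻¹·H = K · (kg⁻¹·m⁻²·s³·A) · (kg·m²·s⁻²·A⁻²) = s·A⁻¹·K.

s·A⁻¹·K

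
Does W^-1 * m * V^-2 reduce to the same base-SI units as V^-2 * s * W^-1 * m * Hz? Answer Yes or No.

Yes

Left side:
  W = kg·m²·s⁻³.
  So W⁻¹ = kg⁻¹·m⁻²·s³.
  V = kg·m²·s⁻³·A⁻¹.
  So V⁻² = kg⁻²·m⁻⁴·s⁶·A².
  Combining: W⁻¹·m·V⁻² = (kg⁻¹·m⁻²·s³) · m · (kg⁻²·m⁻⁴·s⁶·A²) = kg⁻³·m⁻⁵·s⁹·A².
Right side:
  V = W/A (potential = power per current),
      = kg·m²·s⁻³·A⁻¹.
  So V⁻² = kg⁻²·m⁻⁴·s⁶·A².
  W = J/s (power = energy per time),
      = kg·m²·s⁻³.
  So W⁻¹ = kg⁻¹·m⁻²·s³.
  Hz = 1/s = s⁻¹ (frequency is cycles per second).
  Combining: V⁻²·s·W⁻¹·m·Hz = (kg⁻²·m⁻⁴·s⁶·A²) · s · (kg⁻¹·m⁻²·s³) · m · s⁻¹ = kg⁻³·m⁻⁵·s⁹·A².
Both reduce to kg⁻³·m⁻⁵·s⁹·A².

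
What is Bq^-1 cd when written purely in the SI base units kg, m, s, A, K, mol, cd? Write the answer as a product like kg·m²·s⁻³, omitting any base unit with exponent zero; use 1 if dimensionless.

s·cd

Bq = 1/s = s⁻¹ (activity is decays per second).
So Bq⁻¹ = s.
Combining: Bq⁻¹·cd = s · cd = s·cd.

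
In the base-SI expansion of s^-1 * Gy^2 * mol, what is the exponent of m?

Gy = J/kg (absorbed dose = energy per mass),
    = m²·s⁻².
So Gy² = m⁴·s⁻⁴.
Combining: s⁻¹·Gy²·mol = s⁻¹ · (m⁴·s⁻⁴) · mol = m⁴·s⁻⁵·mol.
The exponent of m is 4.

4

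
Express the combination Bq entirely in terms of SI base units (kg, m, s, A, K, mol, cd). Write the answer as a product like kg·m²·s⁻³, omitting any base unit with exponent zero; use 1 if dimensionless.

s⁻¹

Bq = s⁻¹.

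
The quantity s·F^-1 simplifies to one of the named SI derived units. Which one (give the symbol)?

Ω

F = C/V (capacitance = charge per voltage),
    = A·s/(kg·m²·s⁻³·A⁻¹) (substituting C and V),
    = kg⁻¹·m⁻²·s⁴·A².
So F⁻¹ = kg·m²·s⁻⁴·A⁻².
Combining: s·F⁻¹ = s · (kg·m²·s⁻⁴·A⁻²) = kg·m²·s⁻³·A⁻².
kg·m²·s⁻³·A⁻² is the base-SI form of the ohm.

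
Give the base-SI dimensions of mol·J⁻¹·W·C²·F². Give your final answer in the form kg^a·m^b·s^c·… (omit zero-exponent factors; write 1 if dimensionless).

J = kg·m²·s⁻².
So J⁻¹ = kg⁻¹·m⁻²·s².
W = kg·m²·s⁻³.
C = s·A.
So C² = s²·A².
F = kg⁻¹·m⁻²·s⁴·A².
So F² = kg⁻²·m⁻⁴·s⁸·A⁴.
Combining: mol·J⁻¹·W·C²·F² = mol · (kg⁻¹·m⁻²·s²) · (kg·m²·s⁻³) · (s²·A²) · (kg⁻²·m⁻⁴·s⁸·A⁴) = kg⁻²·m⁻⁴·s⁹·A⁶·mol.

kg⁻²·m⁻⁴·s⁹·A⁶·mol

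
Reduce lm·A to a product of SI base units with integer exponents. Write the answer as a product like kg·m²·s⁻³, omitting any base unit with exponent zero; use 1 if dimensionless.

lm = cd.
Combining: lm·A = cd · A = A·cd.

A·cd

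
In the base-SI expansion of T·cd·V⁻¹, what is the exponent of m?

T = kg·s⁻²·A⁻¹.
V = kg·m²·s⁻³·A⁻¹.
So V⁻¹ = kg⁻¹·m⁻²·s³·A.
Combining: T·cd·V⁻¹ = (kg·s⁻²·A⁻¹) · cd · (kg⁻¹·m⁻²·s³·A) = m⁻²·s·cd.
The exponent of m is -2.

-2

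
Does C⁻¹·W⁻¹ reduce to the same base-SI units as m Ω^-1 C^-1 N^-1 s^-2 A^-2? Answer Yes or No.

No

Left side:
  C = A·s = s·A (charge = current × time).
  So C⁻¹ = s⁻¹·A⁻¹.
  W = J/s (power = energy per time),
      = kg·m²·s⁻³.
  So W⁻¹ = kg⁻¹·m⁻²·s³.
  Combining: C⁻¹·W⁻¹ = (s⁻¹·A⁻¹) · (kg⁻¹·m⁻²·s³) = kg⁻¹·m⁻²·s²·A⁻¹.
Right side:
  Ω = V/A (resistance = voltage per current),
      = kg·m²·s⁻³·A⁻².
  So Ω⁻¹ = kg⁻¹·m⁻²·s³·A².
  C = A·s = s·A (charge = current × time).
  So C⁻¹ = s⁻¹·A⁻¹.
  N = kg·m/s² = kg·m·s⁻² (force = mass × acceleration).
  So N⁻¹ = kg⁻¹·m⁻¹·s².
  Combining: m·Ω⁻¹·C⁻¹·N⁻¹·s⁻²·A⁻² = m · (kg⁻¹·m⁻²·s³·A²) · (s⁻¹·A⁻¹) · (kg⁻¹·m⁻¹·s²) · s⁻² · A⁻² = kg⁻²·m⁻²·s²·A⁻¹.
Left is kg⁻¹·m⁻²·s²·A⁻¹; right is kg⁻²·m⁻²·s²·A⁻¹ — different.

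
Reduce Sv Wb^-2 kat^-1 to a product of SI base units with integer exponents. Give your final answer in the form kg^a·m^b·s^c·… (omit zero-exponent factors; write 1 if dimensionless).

Sv = J/kg (equivalent dose = energy per mass),
    = m²·s⁻².
Wb = V·s (flux: a volt is a weber per second),
    = kg·m²·s⁻²·A⁻¹.
So Wb⁻² = kg⁻²·m⁻⁴·s⁴·A².
kat = mol/s = s⁻¹·mol (catalytic activity).
So kat⁻¹ = s·mol⁻¹.
Combining: Sv·Wb⁻²·kat⁻¹ = (m²·s⁻²) · (kg⁻²·m⁻⁴·s⁴·A²) · (s·mol⁻¹) = kg⁻²·m⁻²·s³·A²·mol⁻¹.

kg⁻²·m⁻²·s³·A²·mol⁻¹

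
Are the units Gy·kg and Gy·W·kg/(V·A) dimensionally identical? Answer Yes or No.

Left side:
  Gy = J/kg (absorbed dose = energy per mass),
      = m²·s⁻².
  Combining: Gy·kg = (m²·s⁻²) · kg = kg·m²·s⁻².
Right side:
  V = W/A (potential = power per current),
      = kg·m²·s⁻³·A⁻¹.
  So V⁻¹ = kg⁻¹·m⁻²·s³·A.
  Gy = J/kg (absorbed dose = energy per mass),
      = m²·s⁻².
  W = J/s (power = energy per time),
      = kg·m²·s⁻³.
  Combining: V⁻¹·Gy·W·kg·A⁻¹ = (kg⁻¹·m⁻²·s³·A) · (m²·s⁻²) · (kg·m²·s⁻³) · kg · A⁻¹ = kg·m²·s⁻².
Both reduce to kg·m²·s⁻².

Yes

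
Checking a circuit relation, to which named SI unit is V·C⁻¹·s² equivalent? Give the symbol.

V = W/A (potential = power per current),
    = kg·m²·s⁻³·A⁻¹.
C = A·s = s·A (charge = current × time).
So C⁻¹ = s⁻¹·A⁻¹.
Combining: V·C⁻¹·s² = (kg·m²·s⁻³·A⁻¹) · (s⁻¹·A⁻¹) · s² = kg·m²·s⁻²·A⁻².
kg·m²·s⁻²·A⁻² is the base-SI form of the henry.

H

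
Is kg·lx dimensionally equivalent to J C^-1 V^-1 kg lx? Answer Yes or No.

Left side:
  lx = m⁻²·cd.
  Combining: kg·lx = kg · (m⁻²·cd) = kg·m⁻²·cd.
Right side:
  J = N·m (work = force × distance),
      = kg·m²·s⁻².
  C = A·s = s·A (charge = current × time).
  So C⁻¹ = s⁻¹·A⁻¹.
  V = W/A (potential = power per current),
      = kg·m²·s⁻³·A⁻¹.
  So V⁻¹ = kg⁻¹·m⁻²·s³·A.
  lx = lm/m² (illuminance = luminous flux per area),
      = m⁻²·cd.
  Combining: J·C⁻¹·V⁻¹·kg·lx = (kg·m²·s⁻²) · (s⁻¹·A⁻¹) · (kg⁻¹·m⁻²·s³·A) · kg · (m⁻²·cd) = kg·m⁻²·cd.
Both reduce to kg·m⁻²·cd.

Yes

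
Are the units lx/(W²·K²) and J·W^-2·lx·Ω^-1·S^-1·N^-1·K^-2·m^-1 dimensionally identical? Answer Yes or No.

Yes

Left side:
  lx = lm/m² (illuminance = luminous flux per area),
      = m⁻²·cd.
  W = J/s (power = energy per time),
      = kg·m²·s⁻³.
  So W⁻² = kg⁻²·m⁻⁴·s⁶.
  Combining: lx·W⁻²·K⁻² = (m⁻²·cd) · (kg⁻²·m⁻⁴·s⁶) · K⁻² = kg⁻²·m⁻⁶·s⁶·K⁻²·cd.
Right side:
  J = kg·m²·s⁻².
  W = kg·m²·s⁻³.
  So W⁻² = kg⁻²·m⁻⁴·s⁶.
  lx = m⁻²·cd.
  Ω = kg·m²·s⁻³·A⁻².
  So Ω⁻¹ = kg⁻¹·m⁻²·s³·A².
  S = kg⁻¹·m⁻²·s³·A².
  So S⁻¹ = kg·m²·s⁻³·A⁻².
  N = kg·m·s⁻².
  So N⁻¹ = kg⁻¹·m⁻¹·s².
  Combining: J·W⁻²·lx·Ω⁻¹·S⁻¹·N⁻¹·K⁻²·m⁻¹ = (kg·m²·s⁻²) · (kg⁻²·m⁻⁴·s⁶) · (m⁻²·cd) · (kg⁻¹·m⁻²·s³·A²) · (kg·m²·s⁻³·A⁻²) · (kg⁻¹·m⁻¹·s²) · K⁻² · m⁻¹ = kg⁻²·m⁻⁶·s⁶·K⁻²·cd.
Both reduce to kg⁻²·m⁻⁶·s⁶·K⁻²·cd.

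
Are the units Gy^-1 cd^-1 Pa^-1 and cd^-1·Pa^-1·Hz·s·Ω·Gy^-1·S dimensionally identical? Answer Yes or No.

Yes

Left side:
  Gy = J/kg (absorbed dose = energy per mass),
      = m²·s⁻².
  So Gy⁻¹ = m⁻²·s².
  Pa = N/m² (pressure = force per area),
      = kg·m⁻¹·s⁻².
  So Pa⁻¹ = kg⁻¹·m·s².
  Combining: Gy⁻¹·cd⁻¹·Pa⁻¹ = (m⁻²·s²) · cd⁻¹ · (kg⁻¹·m·s²) = kg⁻¹·m⁻¹·s⁴·cd⁻¹.
Right side:
  Pa = N/m² (pressure = force per area),
      = kg·m⁻¹·s⁻².
  So Pa⁻¹ = kg⁻¹·m·s².
  Hz = 1/s = s⁻¹ (frequency is cycles per second).
  Ω = V/A (resistance = voltage per current),
      = kg·m²·s⁻³·A⁻².
  Gy = J/kg (absorbed dose = energy per mass),
      = m²·s⁻².
  So Gy⁻¹ = m⁻²·s².
  S = 1/Ω (conductance is reciprocal resistance),
      = kg⁻¹·m⁻²·s³·A².
  Combining: cd⁻¹·Pa⁻¹·Hz·s·Ω·Gy⁻¹·S = cd⁻¹ · (kg⁻¹·m·s²) · s⁻¹ · s · (kg·m²·s⁻³·A⁻²) · (m⁻²·s²) · (kg⁻¹·m⁻²·s³·A²) = kg⁻¹·m⁻¹·s⁴·cd⁻¹.
Both reduce to kg⁻¹·m⁻¹·s⁴·cd⁻¹.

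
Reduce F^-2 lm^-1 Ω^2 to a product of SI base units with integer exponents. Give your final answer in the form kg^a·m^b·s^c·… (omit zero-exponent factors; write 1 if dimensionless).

kg⁴·m⁸·s⁻¹⁴·A⁻⁸·cd⁻¹

F = kg⁻¹·m⁻²·s⁴·A².
So F⁻² = kg²·m⁴·s⁻⁸·A⁻⁴.
lm = cd.
So lm⁻¹ = cd⁻¹.
Ω = kg·m²·s⁻³·A⁻².
So Ω² = kg²·m⁴·s⁻⁶·A⁻⁴.
Combining: F⁻²·lm⁻¹·Ω² = (kg²·m⁴·s⁻⁸·A⁻⁴) · cd⁻¹ · (kg²·m⁴·s⁻⁶·A⁻⁴) = kg⁴·m⁸·s⁻¹⁴·A⁻⁸·cd⁻¹.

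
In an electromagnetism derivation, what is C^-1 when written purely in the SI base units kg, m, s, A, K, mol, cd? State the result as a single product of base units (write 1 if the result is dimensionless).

s⁻¹·A⁻¹

C = s·A.
So C⁻¹ = s⁻¹·A⁻¹.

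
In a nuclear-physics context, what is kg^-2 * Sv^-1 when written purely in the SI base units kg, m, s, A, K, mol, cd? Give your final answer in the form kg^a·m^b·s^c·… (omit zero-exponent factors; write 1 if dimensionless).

Sv = J/kg (equivalent dose = energy per mass),
    = m²·s⁻².
So Sv⁻¹ = m⁻²·s².
Combining: kg⁻²·Sv⁻¹ = kg⁻² · (m⁻²·s²) = kg⁻²·m⁻²·s².

kg⁻²·m⁻²·s²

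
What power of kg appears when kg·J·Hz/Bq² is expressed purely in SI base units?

Bq = 1/s = s⁻¹ (activity is decays per second).
So Bq⁻² = s².
J = N·m (work = force × distance),
    = kg·m²·s⁻².
Hz = 1/s = s⁻¹ (frequency is cycles per second).
Combining: Bq⁻²·kg·J·Hz = s² · kg · (kg·m²·s⁻²) · s⁻¹ = kg²·m²·s⁻¹.
The exponent of kg is 2.

2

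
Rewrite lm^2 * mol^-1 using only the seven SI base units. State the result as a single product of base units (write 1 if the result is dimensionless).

lm = cd·sr = cd (luminous flux; sr is dimensionless).
So lm² = cd².
Combining: lm²·mol⁻¹ = cd² · mol⁻¹ = mol⁻¹·cd².

mol⁻¹·cd²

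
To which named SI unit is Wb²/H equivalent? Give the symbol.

Wb = kg·m²·s⁻²·A⁻¹.
So Wb² = kg²·m⁴·s⁻⁴·A⁻².
H = kg·m²·s⁻²·A⁻².
So H⁻¹ = kg⁻¹·m⁻²·s²·A².
Combining: Wb²·H⁻¹ = (kg²·m⁴·s⁻⁴·A⁻²) · (kg⁻¹·m⁻²·s²·A²) = kg·m²·s⁻².
kg·m²·s⁻² is the base-SI form of the joule.

J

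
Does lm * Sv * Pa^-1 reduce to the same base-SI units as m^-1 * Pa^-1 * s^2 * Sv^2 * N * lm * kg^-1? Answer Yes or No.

Left side:
  lm = cd·sr = cd (luminous flux; sr is dimensionless).
  Sv = J/kg (equivalent dose = energy per mass),
      = m²·s⁻².
  Pa = N/m² (pressure = force per area),
      = kg·m⁻¹·s⁻².
  So Pa⁻¹ = kg⁻¹·m·s².
  Combining: lm·Sv·Pa⁻¹ = cd · (m²·s⁻²) · (kg⁻¹·m·s²) = kg⁻¹·m³·cd.
Right side:
  Pa = N/m² (pressure = force per area),
      = kg·m⁻¹·s⁻².
  So Pa⁻¹ = kg⁻¹·m·s².
  Sv = J/kg (equivalent dose = energy per mass),
      = m²·s⁻².
  So Sv² = m⁴·s⁻⁴.
  N = kg·m/s² = kg·m·s⁻² (force = mass × acceleration).
  lm = cd·sr = cd (luminous flux; sr is dimensionless).
  Combining: m⁻¹·Pa⁻¹·s²·Sv²·N·lm·kg⁻¹ = m⁻¹ · (kg⁻¹·m·s²) · s² · (m⁴·s⁻⁴) · (kg·m·s⁻²) · cd · kg⁻¹ = kg⁻¹·m⁵·s⁻²·cd.
Left is kg⁻¹·m³·cd; right is kg⁻¹·m⁵·s⁻²·cd — different.

No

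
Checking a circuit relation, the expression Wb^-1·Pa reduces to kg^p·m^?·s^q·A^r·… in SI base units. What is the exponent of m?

Wb = kg·m²·s⁻²·A⁻¹.
So Wb⁻¹ = kg⁻¹·m⁻²·s²·A.
Pa = kg·m⁻¹·s⁻².
Combining: Wb⁻¹·Pa = (kg⁻¹·m⁻²·s²·A) · (kg·m⁻¹·s⁻²) = m⁻³·A.
The exponent of m is -3.

-3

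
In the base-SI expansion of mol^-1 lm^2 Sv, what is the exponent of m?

lm = cd·sr = cd (luminous flux; sr is dimensionless).
So lm² = cd².
Sv = J/kg (equivalent dose = energy per mass),
    = m²·s⁻².
Combining: mol⁻¹·lm²·Sv = mol⁻¹ · cd² · (m²·s⁻²) = m²·s⁻²·mol⁻¹·cd².
The exponent of m is 2.

2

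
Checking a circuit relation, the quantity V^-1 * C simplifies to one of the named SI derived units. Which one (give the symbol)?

F

V = W/A (potential = power per current),
    = kg·m²·s⁻³·A⁻¹.
So V⁻¹ = kg⁻¹·m⁻²·s³·A.
C = A·s = s·A (charge = current × time).
Combining: V⁻¹·C = (kg⁻¹·m⁻²·s³·A) · (s·A) = kg⁻¹·m⁻²·s⁴·A².
kg⁻¹·m⁻²·s⁴·A² is the base-SI form of the farad.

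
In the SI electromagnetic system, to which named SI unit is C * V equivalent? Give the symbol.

C = A·s = s·A (charge = current × time).
V = W/A (potential = power per current),
    = kg·m²·s⁻³·A⁻¹.
Combining: C·V = (s·A) · (kg·m²·s⁻³·A⁻¹) = kg·m²·s⁻².
kg·m²·s⁻² is the base-SI form of the joule.

J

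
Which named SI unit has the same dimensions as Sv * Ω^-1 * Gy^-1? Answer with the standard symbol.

S

Sv = m²·s⁻².
Ω = kg·m²·s⁻³·A⁻².
So Ω⁻¹ = kg⁻¹·m⁻²·s³·A².
Gy = m²·s⁻².
So Gy⁻¹ = m⁻²·s².
Combining: Sv·Ω⁻¹·Gy⁻¹ = (m²·s⁻²) · (kg⁻¹·m⁻²·s³·A²) · (m⁻²·s²) = kg⁻¹·m⁻²·s³·A².
kg⁻¹·m⁻²·s³·A² is the base-SI form of the siemens.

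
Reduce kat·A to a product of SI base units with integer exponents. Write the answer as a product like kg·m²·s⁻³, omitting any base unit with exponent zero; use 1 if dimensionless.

s⁻¹·A·mol

kat = mol/s = s⁻¹·mol (catalytic activity).
Combining: kat·A = (s⁻¹·mol) · A = s⁻¹·A·mol.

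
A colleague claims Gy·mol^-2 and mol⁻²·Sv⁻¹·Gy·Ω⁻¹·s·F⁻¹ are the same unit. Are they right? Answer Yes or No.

No

Left side:
  Gy = J/kg (absorbed dose = energy per mass),
      = m²·s⁻².
  Combining: Gy·mol⁻² = (m²·s⁻²) · mol⁻² = m²·s⁻²·mol⁻².
Right side:
  Sv = m²·s⁻².
  So Sv⁻¹ = m⁻²·s².
  Gy = m²·s⁻².
  Ω = kg·m²·s⁻³·A⁻².
  So Ω⁻¹ = kg⁻¹·m⁻²·s³·A².
  F = kg⁻¹·m⁻²·s⁴·A².
  So F⁻¹ = kg·m²·s⁻⁴·A⁻².
  Combining: mol⁻²·Sv⁻¹·Gy·Ω⁻¹·s·F⁻¹ = mol⁻² · (m⁻²·s²) · (m²·s⁻²) · (kg⁻¹·m⁻²·s³·A²) · s · (kg·m²·s⁻⁴·A⁻²) = mol⁻².
Left is m²·s⁻²·mol⁻²; right is mol⁻² — different.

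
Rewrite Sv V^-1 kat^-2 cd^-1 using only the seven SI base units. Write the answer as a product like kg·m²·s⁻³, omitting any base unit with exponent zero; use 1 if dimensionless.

kg⁻¹·s³·A·mol⁻²·cd⁻¹

Sv = J/kg (equivalent dose = energy per mass),
    = m²·s⁻².
V = W/A (potential = power per current),
    = kg·m²·s⁻³·A⁻¹.
So V⁻¹ = kg⁻¹·m⁻²·s³·A.
kat = mol/s = s⁻¹·mol (catalytic activity).
So kat⁻² = s²·mol⁻².
Combining: Sv·V⁻¹·kat⁻²·cd⁻¹ = (m²·s⁻²) · (kg⁻¹·m⁻²·s³·A) · (s²·mol⁻²) · cd⁻¹ = kg⁻¹·s³·A·mol⁻²·cd⁻¹.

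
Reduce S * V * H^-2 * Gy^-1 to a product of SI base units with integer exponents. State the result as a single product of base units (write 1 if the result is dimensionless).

S = 1/Ω (conductance is reciprocal resistance),
    = kg⁻¹·m⁻²·s³·A².
V = W/A (potential = power per current),
    = kg·m²·s⁻³·A⁻¹.
H = Wb/A (inductance = flux per current),
    = kg·m²·s⁻²·A⁻².
So H⁻² = kg⁻²·m⁻⁴·s⁴·A⁴.
Gy = J/kg (absorbed dose = energy per mass),
    = m²·s⁻².
So Gy⁻¹ = m⁻²·s².
Combining: S·V·H⁻²·Gy⁻¹ = (kg⁻¹·m⁻²·s³·A²) · (kg·m²·s⁻³·A⁻¹) · (kg⁻²·m⁻⁴·s⁴·A⁴) · (m⁻²·s²) = kg⁻²·m⁻⁶·s⁶·A⁵.

kg⁻²·m⁻⁶·s⁶·A⁵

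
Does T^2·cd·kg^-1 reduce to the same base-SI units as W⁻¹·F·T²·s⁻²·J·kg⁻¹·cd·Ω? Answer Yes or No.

Left side:
  T = Wb/m² (flux density = flux per area),
      = kg·s⁻²·A⁻¹.
  So T² = kg²·s⁻⁴·A⁻².
  Combining: T²·cd·kg⁻¹ = (kg²·s⁻⁴·A⁻²) · cd · kg⁻¹ = kg·s⁻⁴·A⁻²·cd.
Right side:
  W = J/s (power = energy per time),
      = kg·m²·s⁻³.
  So W⁻¹ = kg⁻¹·m⁻²·s³.
  F = C/V (capacitance = charge per voltage),
      = A·s/(kg·m²·s⁻³·A⁻¹) (substituting C and V),
      = kg⁻¹·m⁻²·s⁴·A².
  T = Wb/m² (flux density = flux per area),
      = kg·s⁻²·A⁻¹.
  So T² = kg²·s⁻⁴·A⁻².
  J = N·m (work = force × distance),
      = kg·m²·s⁻².
  Ω = V/A (resistance = voltage per current),
      = kg·m²·s⁻³·A⁻².
  Combining: W⁻¹·F·T²·s⁻²·J·kg⁻¹·cd·Ω = (kg⁻¹·m⁻²·s³) · (kg⁻¹·m⁻²·s⁴·A²) · (kg²·s⁻⁴·A⁻²) · s⁻² · (kg·m²·s⁻²) · kg⁻¹ · cd · (kg·m²·s⁻³·A⁻²) = kg·s⁻⁴·A⁻²·cd.
Both reduce to kg·s⁻⁴·A⁻²·cd.

Yes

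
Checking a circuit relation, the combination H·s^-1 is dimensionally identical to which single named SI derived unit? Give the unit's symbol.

Ω

H = Wb/A (inductance = flux per current),
    = kg·m²·s⁻²·A⁻².
Combining: H·s⁻¹ = (kg·m²·s⁻²·A⁻²) · s⁻¹ = kg·m²·s⁻³·A⁻².
kg·m²·s⁻³·A⁻² is the base-SI form of the ohm.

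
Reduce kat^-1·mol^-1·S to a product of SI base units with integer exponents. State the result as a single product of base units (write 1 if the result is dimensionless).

kat = s⁻¹·mol.
So kat⁻¹ = s·mol⁻¹.
S = kg⁻¹·m⁻²·s³·A².
Combining: kat⁻¹·mol⁻¹·S = (s·mol⁻¹) · mol⁻¹ · (kg⁻¹·m⁻²·s³·A²) = kg⁻¹·m⁻²·s⁴·A²·mol⁻².

kg⁻¹·m⁻²·s⁴·A²·mol⁻²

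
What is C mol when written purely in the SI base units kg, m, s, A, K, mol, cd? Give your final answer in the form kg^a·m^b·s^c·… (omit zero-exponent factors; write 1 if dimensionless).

s·A·mol

C = A·s = s·A (charge = current × time).
Combining: C·mol = (s·A) · mol = s·A·mol.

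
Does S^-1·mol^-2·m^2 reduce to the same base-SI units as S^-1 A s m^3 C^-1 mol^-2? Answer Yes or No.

Left side:
  S = 1/Ω (conductance is reciprocal resistance),
      = kg⁻¹·m⁻²·s³·A².
  So S⁻¹ = kg·m²·s⁻³·A⁻².
  Combining: S⁻¹·mol⁻²·m² = (kg·m²·s⁻³·A⁻²) · mol⁻² · m² = kg·m⁴·s⁻³·A⁻²·mol⁻².
Right side:
  S = kg⁻¹·m⁻²·s³·A².
  So S⁻¹ = kg·m²·s⁻³·A⁻².
  C = s·A.
  So C⁻¹ = s⁻¹·A⁻¹.
  Combining: S⁻¹·A·s·m³·C⁻¹·mol⁻² = (kg·m²·s⁻³·A⁻²) · A · s · m³ · (s⁻¹·A⁻¹) · mol⁻² = kg·m⁵·s⁻³·A⁻²·mol⁻².
Left is kg·m⁴·s⁻³·A⁻²·mol⁻²; right is kg·m⁵·s⁻³·A⁻²·mol⁻² — different.

No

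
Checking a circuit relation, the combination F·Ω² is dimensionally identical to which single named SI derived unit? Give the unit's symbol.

F = kg⁻¹·m⁻²·s⁴·A².
Ω = kg·m²·s⁻³·A⁻².
So Ω² = kg²·m⁴·s⁻⁶·A⁻⁴.
Combining: F·Ω² = (kg⁻¹·m⁻²·s⁴·A²) · (kg²·m⁴·s⁻⁶·A⁻⁴) = kg·m²·s⁻²·A⁻².
kg·m²·s⁻²·A⁻² is the base-SI form of the henry.

H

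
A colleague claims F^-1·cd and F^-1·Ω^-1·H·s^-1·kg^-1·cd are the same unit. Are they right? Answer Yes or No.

No

Left side:
  F = C/V (capacitance = charge per voltage),
      = A·s/(kg·m²·s⁻³·A⁻¹) (substituting C and V),
      = kg⁻¹·m⁻²·s⁴·A².
  So F⁻¹ = kg·m²·s⁻⁴·A⁻².
  Combining: F⁻¹·cd = (kg·m²·s⁻⁴·A⁻²) · cd = kg·m²·s⁻⁴·A⁻²·cd.
Right side:
  F = kg⁻¹·m⁻²·s⁴·A².
  So F⁻¹ = kg·m²·s⁻⁴·A⁻².
  Ω = kg·m²·s⁻³·A⁻².
  So Ω⁻¹ = kg⁻¹·m⁻²·s³·A².
  H = kg·m²·s⁻²·A⁻².
  Combining: F⁻¹·Ω⁻¹·H·s⁻¹·kg⁻¹·cd = (kg·m²·s⁻⁴·A⁻²) · (kg⁻¹·m⁻²·s³·A²) · (kg·m²·s⁻²·A⁻²) · s⁻¹ · kg⁻¹ · cd = m²·s⁻⁴·A⁻²·cd.
Left is kg·m²·s⁻⁴·A⁻²·cd; right is m²·s⁻⁴·A⁻²·cd — different.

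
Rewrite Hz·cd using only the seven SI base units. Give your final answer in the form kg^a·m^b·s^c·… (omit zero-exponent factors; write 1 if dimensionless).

s⁻¹·cd

Hz = s⁻¹.
Combining: Hz·cd = s⁻¹ · cd = s⁻¹·cd.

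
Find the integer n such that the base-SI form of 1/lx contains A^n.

0

lx = lm/m² (illuminance = luminous flux per area),
    = m⁻²·cd.
So lx⁻¹ = m²·cd⁻¹.
The exponent of A is 0.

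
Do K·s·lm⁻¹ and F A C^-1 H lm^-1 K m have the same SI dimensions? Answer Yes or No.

No

Left side:
  lm = cd.
  So lm⁻¹ = cd⁻¹.
  Combining: K·s·lm⁻¹ = K · s · cd⁻¹ = s·K·cd⁻¹.
Right side:
  F = C/V (capacitance = charge per voltage),
      = A·s/(kg·m²·s⁻³·A⁻¹) (substituting C and V),
      = kg⁻¹·m⁻²·s⁴·A².
  C = A·s = s·A (charge = current × time).
  So C⁻¹ = s⁻¹·A⁻¹.
  H = Wb/A (inductance = flux per current),
      = kg·m²·s⁻²·A⁻².
  lm = cd·sr = cd (luminous flux; sr is dimensionless).
  So lm⁻¹ = cd⁻¹.
  Combining: F·A·C⁻¹·H·lm⁻¹·K·m = (kg⁻¹·m⁻²·s⁴·A²) · A · (s⁻¹·A⁻¹) · (kg·m²·s⁻²·A⁻²) · cd⁻¹ · K · m = m·s·K·cd⁻¹.
Left is s·K·cd⁻¹; right is m·s·K·cd⁻¹ — different.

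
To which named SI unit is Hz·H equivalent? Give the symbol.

Hz = s⁻¹.
H = kg·m²·s⁻²·A⁻².
Combining: Hz·H = s⁻¹ · (kg·m²·s⁻²·A⁻²) = kg·m²·s⁻³·A⁻².
kg·m²·s⁻³·A⁻² is the base-SI form of the ohm.

Ω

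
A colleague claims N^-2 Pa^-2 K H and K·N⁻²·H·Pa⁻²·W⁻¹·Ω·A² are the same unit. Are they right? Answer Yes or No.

Yes

Left side:
  N = kg·m/s² = kg·m·s⁻² (force = mass × acceleration).
  So N⁻² = kg⁻²·m⁻²·s⁴.
  Pa = N/m² (pressure = force per area),
      = kg·m⁻¹·s⁻².
  So Pa⁻² = kg⁻²·m²·s⁴.
  H = Wb/A (inductance = flux per current),
      = kg·m²·s⁻²·A⁻².
  Combining: N⁻²·Pa⁻²·K·H = (kg⁻²·m⁻²·s⁴) · (kg⁻²·m²·s⁴) · K · (kg·m²·s⁻²·A⁻²) = kg⁻³·m²·s⁶·A⁻²·K.
Right side:
  N = kg·m/s² = kg·m·s⁻² (force = mass × acceleration).
  So N⁻² = kg⁻²·m⁻²·s⁴.
  H = Wb/A (inductance = flux per current),
      = kg·m²·s⁻²·A⁻².
  Pa = N/m² (pressure = force per area),
      = kg·m⁻¹·s⁻².
  So Pa⁻² = kg⁻²·m²·s⁴.
  W = J/s (power = energy per time),
      = kg·m²·s⁻³.
  So W⁻¹ = kg⁻¹·m⁻²·s³.
  Ω = V/A (resistance = voltage per current),
      = kg·m²·s⁻³·A⁻².
  Combining: K·N⁻²·H·Pa⁻²·W⁻¹·Ω·A² = K · (kg⁻²·m⁻²·s⁴) · (kg·m²·s⁻²·A⁻²) · (kg⁻²·m²·s⁴) · (kg⁻¹·m⁻²·s³) · (kg·m²·s⁻³·A⁻²) · A² = kg⁻³·m²·s⁶·A⁻²·K.
Both reduce to kg⁻³·m²·s⁶·A⁻²·K.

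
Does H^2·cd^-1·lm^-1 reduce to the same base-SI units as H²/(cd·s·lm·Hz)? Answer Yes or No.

Yes

Left side:
  H = Wb/A (inductance = flux per current),
      = kg·m²·s⁻²·A⁻².
  So H² = kg²·m⁴·s⁻⁴·A⁻⁴.
  lm = cd·sr = cd (luminous flux; sr is dimensionless).
  So lm⁻¹ = cd⁻¹.
  Combining: H²·cd⁻¹·lm⁻¹ = (kg²·m⁴·s⁻⁴·A⁻⁴) · cd⁻¹ · cd⁻¹ = kg²·m⁴·s⁻⁴·A⁻⁴·cd⁻².
Right side:
  lm = cd·sr = cd (luminous flux; sr is dimensionless).
  So lm⁻¹ = cd⁻¹.
  Hz = 1/s = s⁻¹ (frequency is cycles per second).
  So Hz⁻¹ = s.
  H = Wb/A (inductance = flux per current),
      = kg·m²·s⁻²·A⁻².
  So H² = kg²·m⁴·s⁻⁴·A⁻⁴.
  Combining: cd⁻¹·s⁻¹·lm⁻¹·Hz⁻¹·H² = cd⁻¹ · s⁻¹ · cd⁻¹ · s · (kg²·m⁴·s⁻⁴·A⁻⁴) = kg²·m⁴·s⁻⁴·A⁻⁴·cd⁻².
Both reduce to kg²·m⁴·s⁻⁴·A⁻⁴·cd⁻².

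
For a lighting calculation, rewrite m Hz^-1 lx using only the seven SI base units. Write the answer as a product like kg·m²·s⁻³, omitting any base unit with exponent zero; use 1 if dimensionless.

Hz = s⁻¹.
So Hz⁻¹ = s.
lx = m⁻²·cd.
Combining: m·Hz⁻¹·lx = m · s · (m⁻²·cd) = m⁻¹·s·cd.

m⁻¹·s·cd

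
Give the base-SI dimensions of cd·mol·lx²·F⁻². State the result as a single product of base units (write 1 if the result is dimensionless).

kg²·s⁻⁸·A⁻⁴·mol·cd³

lx = lm/m² (illuminance = luminous flux per area),
    = m⁻²·cd.
So lx² = m⁻⁴·cd².
F = C/V (capacitance = charge per voltage),
    = A·s/(kg·m²·s⁻³·A⁻¹) (substituting C and V),
    = kg⁻¹·m⁻²·s⁴·A².
So F⁻² = kg²·m⁴·s⁻⁸·A⁻⁴.
Combining: cd·mol·lx²·F⁻² = cd · mol · (m⁻⁴·cd²) · (kg²·m⁴·s⁻⁸·A⁻⁴) = kg²·s⁻⁸·A⁻⁴·mol·cd³.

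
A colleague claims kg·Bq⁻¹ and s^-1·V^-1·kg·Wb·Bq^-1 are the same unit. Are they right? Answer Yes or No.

Yes

Left side:
  Bq = 1/s = s⁻¹ (activity is decays per second).
  So Bq⁻¹ = s.
  Combining: kg·Bq⁻¹ = kg · s = kg·s.
Right side:
  V = W/A (potential = power per current),
      = kg·m²·s⁻³·A⁻¹.
  So V⁻¹ = kg⁻¹·m⁻²·s³·A.
  Wb = V·s (flux: a volt is a weber per second),
      = kg·m²·s⁻²·A⁻¹.
  Bq = 1/s = s⁻¹ (activity is decays per second).
  So Bq⁻¹ = s.
  Combining: s⁻¹·V⁻¹·kg·Wb·Bq⁻¹ = s⁻¹ · (kg⁻¹·m⁻²·s³·A) · kg · (kg·m²·s⁻²·A⁻¹) · s = kg·s.
Both reduce to kg·s.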